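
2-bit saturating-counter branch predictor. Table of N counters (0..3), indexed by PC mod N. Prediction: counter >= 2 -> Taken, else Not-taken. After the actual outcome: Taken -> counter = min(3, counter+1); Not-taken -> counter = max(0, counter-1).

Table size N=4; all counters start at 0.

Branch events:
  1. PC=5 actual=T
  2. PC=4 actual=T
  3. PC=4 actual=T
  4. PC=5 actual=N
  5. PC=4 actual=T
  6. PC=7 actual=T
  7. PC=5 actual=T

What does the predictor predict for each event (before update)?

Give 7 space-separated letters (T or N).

Answer: N N N N T N N

Derivation:
Ev 1: PC=5 idx=1 pred=N actual=T -> ctr[1]=1
Ev 2: PC=4 idx=0 pred=N actual=T -> ctr[0]=1
Ev 3: PC=4 idx=0 pred=N actual=T -> ctr[0]=2
Ev 4: PC=5 idx=1 pred=N actual=N -> ctr[1]=0
Ev 5: PC=4 idx=0 pred=T actual=T -> ctr[0]=3
Ev 6: PC=7 idx=3 pred=N actual=T -> ctr[3]=1
Ev 7: PC=5 idx=1 pred=N actual=T -> ctr[1]=1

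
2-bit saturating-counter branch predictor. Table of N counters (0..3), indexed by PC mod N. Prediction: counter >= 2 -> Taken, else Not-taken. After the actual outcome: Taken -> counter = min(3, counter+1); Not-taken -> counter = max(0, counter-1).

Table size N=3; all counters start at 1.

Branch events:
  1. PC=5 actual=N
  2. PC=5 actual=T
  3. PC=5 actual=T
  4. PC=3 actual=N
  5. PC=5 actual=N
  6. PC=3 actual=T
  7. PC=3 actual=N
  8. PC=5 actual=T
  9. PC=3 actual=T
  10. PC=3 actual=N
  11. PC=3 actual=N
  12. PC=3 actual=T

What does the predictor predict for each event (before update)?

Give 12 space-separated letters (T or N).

Answer: N N N N T N N N N N N N

Derivation:
Ev 1: PC=5 idx=2 pred=N actual=N -> ctr[2]=0
Ev 2: PC=5 idx=2 pred=N actual=T -> ctr[2]=1
Ev 3: PC=5 idx=2 pred=N actual=T -> ctr[2]=2
Ev 4: PC=3 idx=0 pred=N actual=N -> ctr[0]=0
Ev 5: PC=5 idx=2 pred=T actual=N -> ctr[2]=1
Ev 6: PC=3 idx=0 pred=N actual=T -> ctr[0]=1
Ev 7: PC=3 idx=0 pred=N actual=N -> ctr[0]=0
Ev 8: PC=5 idx=2 pred=N actual=T -> ctr[2]=2
Ev 9: PC=3 idx=0 pred=N actual=T -> ctr[0]=1
Ev 10: PC=3 idx=0 pred=N actual=N -> ctr[0]=0
Ev 11: PC=3 idx=0 pred=N actual=N -> ctr[0]=0
Ev 12: PC=3 idx=0 pred=N actual=T -> ctr[0]=1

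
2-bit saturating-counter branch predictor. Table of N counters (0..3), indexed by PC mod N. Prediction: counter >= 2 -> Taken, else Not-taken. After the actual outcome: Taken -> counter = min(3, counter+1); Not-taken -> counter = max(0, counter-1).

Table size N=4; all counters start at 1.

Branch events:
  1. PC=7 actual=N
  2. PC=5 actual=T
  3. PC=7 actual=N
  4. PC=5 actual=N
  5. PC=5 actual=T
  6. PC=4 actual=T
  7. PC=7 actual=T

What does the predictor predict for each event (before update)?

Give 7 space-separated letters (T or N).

Ev 1: PC=7 idx=3 pred=N actual=N -> ctr[3]=0
Ev 2: PC=5 idx=1 pred=N actual=T -> ctr[1]=2
Ev 3: PC=7 idx=3 pred=N actual=N -> ctr[3]=0
Ev 4: PC=5 idx=1 pred=T actual=N -> ctr[1]=1
Ev 5: PC=5 idx=1 pred=N actual=T -> ctr[1]=2
Ev 6: PC=4 idx=0 pred=N actual=T -> ctr[0]=2
Ev 7: PC=7 idx=3 pred=N actual=T -> ctr[3]=1

Answer: N N N T N N N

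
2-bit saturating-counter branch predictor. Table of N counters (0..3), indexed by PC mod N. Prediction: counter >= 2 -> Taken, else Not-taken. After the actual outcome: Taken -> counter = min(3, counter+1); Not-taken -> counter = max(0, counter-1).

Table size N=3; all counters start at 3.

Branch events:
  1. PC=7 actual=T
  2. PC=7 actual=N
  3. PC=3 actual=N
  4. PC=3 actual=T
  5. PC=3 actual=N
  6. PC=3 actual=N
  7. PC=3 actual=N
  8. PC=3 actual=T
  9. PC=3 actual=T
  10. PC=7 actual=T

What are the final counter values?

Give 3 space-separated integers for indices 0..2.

Answer: 2 3 3

Derivation:
Ev 1: PC=7 idx=1 pred=T actual=T -> ctr[1]=3
Ev 2: PC=7 idx=1 pred=T actual=N -> ctr[1]=2
Ev 3: PC=3 idx=0 pred=T actual=N -> ctr[0]=2
Ev 4: PC=3 idx=0 pred=T actual=T -> ctr[0]=3
Ev 5: PC=3 idx=0 pred=T actual=N -> ctr[0]=2
Ev 6: PC=3 idx=0 pred=T actual=N -> ctr[0]=1
Ev 7: PC=3 idx=0 pred=N actual=N -> ctr[0]=0
Ev 8: PC=3 idx=0 pred=N actual=T -> ctr[0]=1
Ev 9: PC=3 idx=0 pred=N actual=T -> ctr[0]=2
Ev 10: PC=7 idx=1 pred=T actual=T -> ctr[1]=3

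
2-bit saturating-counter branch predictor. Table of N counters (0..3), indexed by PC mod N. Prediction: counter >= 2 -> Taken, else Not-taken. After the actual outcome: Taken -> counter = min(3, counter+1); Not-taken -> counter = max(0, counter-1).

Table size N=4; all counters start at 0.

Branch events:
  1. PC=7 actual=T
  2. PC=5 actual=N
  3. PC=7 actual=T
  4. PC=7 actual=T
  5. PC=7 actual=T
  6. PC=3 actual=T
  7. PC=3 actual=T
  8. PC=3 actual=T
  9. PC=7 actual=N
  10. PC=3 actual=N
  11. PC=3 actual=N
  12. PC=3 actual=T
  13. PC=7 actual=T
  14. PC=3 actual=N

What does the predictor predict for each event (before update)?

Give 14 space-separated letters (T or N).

Answer: N N N T T T T T T T N N N T

Derivation:
Ev 1: PC=7 idx=3 pred=N actual=T -> ctr[3]=1
Ev 2: PC=5 idx=1 pred=N actual=N -> ctr[1]=0
Ev 3: PC=7 idx=3 pred=N actual=T -> ctr[3]=2
Ev 4: PC=7 idx=3 pred=T actual=T -> ctr[3]=3
Ev 5: PC=7 idx=3 pred=T actual=T -> ctr[3]=3
Ev 6: PC=3 idx=3 pred=T actual=T -> ctr[3]=3
Ev 7: PC=3 idx=3 pred=T actual=T -> ctr[3]=3
Ev 8: PC=3 idx=3 pred=T actual=T -> ctr[3]=3
Ev 9: PC=7 idx=3 pred=T actual=N -> ctr[3]=2
Ev 10: PC=3 idx=3 pred=T actual=N -> ctr[3]=1
Ev 11: PC=3 idx=3 pred=N actual=N -> ctr[3]=0
Ev 12: PC=3 idx=3 pred=N actual=T -> ctr[3]=1
Ev 13: PC=7 idx=3 pred=N actual=T -> ctr[3]=2
Ev 14: PC=3 idx=3 pred=T actual=N -> ctr[3]=1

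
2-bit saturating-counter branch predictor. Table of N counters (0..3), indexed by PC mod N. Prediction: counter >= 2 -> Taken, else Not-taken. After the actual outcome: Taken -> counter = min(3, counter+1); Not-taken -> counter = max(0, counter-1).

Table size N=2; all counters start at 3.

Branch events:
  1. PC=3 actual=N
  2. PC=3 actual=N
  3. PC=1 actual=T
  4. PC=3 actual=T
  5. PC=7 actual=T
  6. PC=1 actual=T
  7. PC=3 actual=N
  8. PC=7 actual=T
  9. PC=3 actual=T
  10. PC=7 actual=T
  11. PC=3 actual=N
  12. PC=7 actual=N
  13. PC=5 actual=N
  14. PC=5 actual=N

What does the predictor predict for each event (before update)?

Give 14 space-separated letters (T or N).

Ev 1: PC=3 idx=1 pred=T actual=N -> ctr[1]=2
Ev 2: PC=3 idx=1 pred=T actual=N -> ctr[1]=1
Ev 3: PC=1 idx=1 pred=N actual=T -> ctr[1]=2
Ev 4: PC=3 idx=1 pred=T actual=T -> ctr[1]=3
Ev 5: PC=7 idx=1 pred=T actual=T -> ctr[1]=3
Ev 6: PC=1 idx=1 pred=T actual=T -> ctr[1]=3
Ev 7: PC=3 idx=1 pred=T actual=N -> ctr[1]=2
Ev 8: PC=7 idx=1 pred=T actual=T -> ctr[1]=3
Ev 9: PC=3 idx=1 pred=T actual=T -> ctr[1]=3
Ev 10: PC=7 idx=1 pred=T actual=T -> ctr[1]=3
Ev 11: PC=3 idx=1 pred=T actual=N -> ctr[1]=2
Ev 12: PC=7 idx=1 pred=T actual=N -> ctr[1]=1
Ev 13: PC=5 idx=1 pred=N actual=N -> ctr[1]=0
Ev 14: PC=5 idx=1 pred=N actual=N -> ctr[1]=0

Answer: T T N T T T T T T T T T N N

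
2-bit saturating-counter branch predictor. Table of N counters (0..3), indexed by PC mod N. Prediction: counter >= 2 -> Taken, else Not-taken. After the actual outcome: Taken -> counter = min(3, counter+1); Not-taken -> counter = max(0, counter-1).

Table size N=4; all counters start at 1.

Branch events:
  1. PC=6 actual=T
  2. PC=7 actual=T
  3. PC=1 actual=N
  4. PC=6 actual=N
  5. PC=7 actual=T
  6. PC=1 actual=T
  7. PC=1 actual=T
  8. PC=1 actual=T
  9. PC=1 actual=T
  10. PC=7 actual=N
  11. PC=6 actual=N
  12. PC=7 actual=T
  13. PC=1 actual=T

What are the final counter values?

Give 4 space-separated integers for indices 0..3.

Ev 1: PC=6 idx=2 pred=N actual=T -> ctr[2]=2
Ev 2: PC=7 idx=3 pred=N actual=T -> ctr[3]=2
Ev 3: PC=1 idx=1 pred=N actual=N -> ctr[1]=0
Ev 4: PC=6 idx=2 pred=T actual=N -> ctr[2]=1
Ev 5: PC=7 idx=3 pred=T actual=T -> ctr[3]=3
Ev 6: PC=1 idx=1 pred=N actual=T -> ctr[1]=1
Ev 7: PC=1 idx=1 pred=N actual=T -> ctr[1]=2
Ev 8: PC=1 idx=1 pred=T actual=T -> ctr[1]=3
Ev 9: PC=1 idx=1 pred=T actual=T -> ctr[1]=3
Ev 10: PC=7 idx=3 pred=T actual=N -> ctr[3]=2
Ev 11: PC=6 idx=2 pred=N actual=N -> ctr[2]=0
Ev 12: PC=7 idx=3 pred=T actual=T -> ctr[3]=3
Ev 13: PC=1 idx=1 pred=T actual=T -> ctr[1]=3

Answer: 1 3 0 3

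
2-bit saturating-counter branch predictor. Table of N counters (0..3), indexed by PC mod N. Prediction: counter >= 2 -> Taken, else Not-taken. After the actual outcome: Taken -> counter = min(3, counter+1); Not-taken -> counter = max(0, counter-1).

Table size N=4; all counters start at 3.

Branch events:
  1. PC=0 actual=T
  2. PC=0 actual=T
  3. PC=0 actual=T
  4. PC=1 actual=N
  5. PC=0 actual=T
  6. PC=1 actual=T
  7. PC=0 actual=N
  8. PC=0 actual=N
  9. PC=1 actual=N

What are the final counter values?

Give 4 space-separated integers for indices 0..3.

Answer: 1 2 3 3

Derivation:
Ev 1: PC=0 idx=0 pred=T actual=T -> ctr[0]=3
Ev 2: PC=0 idx=0 pred=T actual=T -> ctr[0]=3
Ev 3: PC=0 idx=0 pred=T actual=T -> ctr[0]=3
Ev 4: PC=1 idx=1 pred=T actual=N -> ctr[1]=2
Ev 5: PC=0 idx=0 pred=T actual=T -> ctr[0]=3
Ev 6: PC=1 idx=1 pred=T actual=T -> ctr[1]=3
Ev 7: PC=0 idx=0 pred=T actual=N -> ctr[0]=2
Ev 8: PC=0 idx=0 pred=T actual=N -> ctr[0]=1
Ev 9: PC=1 idx=1 pred=T actual=N -> ctr[1]=2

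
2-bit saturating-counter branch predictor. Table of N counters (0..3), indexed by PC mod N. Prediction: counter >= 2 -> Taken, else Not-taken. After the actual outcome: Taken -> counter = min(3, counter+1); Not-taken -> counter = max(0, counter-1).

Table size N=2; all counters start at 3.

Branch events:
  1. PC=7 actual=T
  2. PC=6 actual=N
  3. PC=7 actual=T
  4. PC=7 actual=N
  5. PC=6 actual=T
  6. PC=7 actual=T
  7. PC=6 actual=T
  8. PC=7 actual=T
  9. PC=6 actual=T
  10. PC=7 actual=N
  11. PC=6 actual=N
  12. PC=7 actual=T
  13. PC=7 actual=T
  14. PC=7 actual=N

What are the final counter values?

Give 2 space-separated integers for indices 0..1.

Answer: 2 2

Derivation:
Ev 1: PC=7 idx=1 pred=T actual=T -> ctr[1]=3
Ev 2: PC=6 idx=0 pred=T actual=N -> ctr[0]=2
Ev 3: PC=7 idx=1 pred=T actual=T -> ctr[1]=3
Ev 4: PC=7 idx=1 pred=T actual=N -> ctr[1]=2
Ev 5: PC=6 idx=0 pred=T actual=T -> ctr[0]=3
Ev 6: PC=7 idx=1 pred=T actual=T -> ctr[1]=3
Ev 7: PC=6 idx=0 pred=T actual=T -> ctr[0]=3
Ev 8: PC=7 idx=1 pred=T actual=T -> ctr[1]=3
Ev 9: PC=6 idx=0 pred=T actual=T -> ctr[0]=3
Ev 10: PC=7 idx=1 pred=T actual=N -> ctr[1]=2
Ev 11: PC=6 idx=0 pred=T actual=N -> ctr[0]=2
Ev 12: PC=7 idx=1 pred=T actual=T -> ctr[1]=3
Ev 13: PC=7 idx=1 pred=T actual=T -> ctr[1]=3
Ev 14: PC=7 idx=1 pred=T actual=N -> ctr[1]=2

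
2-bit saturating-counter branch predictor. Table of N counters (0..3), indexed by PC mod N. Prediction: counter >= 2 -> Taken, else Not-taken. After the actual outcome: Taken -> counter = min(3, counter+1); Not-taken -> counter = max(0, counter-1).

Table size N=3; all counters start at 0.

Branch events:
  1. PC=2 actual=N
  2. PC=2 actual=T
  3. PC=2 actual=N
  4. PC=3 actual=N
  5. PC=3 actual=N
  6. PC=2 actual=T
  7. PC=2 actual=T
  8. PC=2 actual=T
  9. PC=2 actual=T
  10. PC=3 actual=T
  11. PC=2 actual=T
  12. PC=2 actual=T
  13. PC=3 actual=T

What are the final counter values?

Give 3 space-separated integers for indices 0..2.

Answer: 2 0 3

Derivation:
Ev 1: PC=2 idx=2 pred=N actual=N -> ctr[2]=0
Ev 2: PC=2 idx=2 pred=N actual=T -> ctr[2]=1
Ev 3: PC=2 idx=2 pred=N actual=N -> ctr[2]=0
Ev 4: PC=3 idx=0 pred=N actual=N -> ctr[0]=0
Ev 5: PC=3 idx=0 pred=N actual=N -> ctr[0]=0
Ev 6: PC=2 idx=2 pred=N actual=T -> ctr[2]=1
Ev 7: PC=2 idx=2 pred=N actual=T -> ctr[2]=2
Ev 8: PC=2 idx=2 pred=T actual=T -> ctr[2]=3
Ev 9: PC=2 idx=2 pred=T actual=T -> ctr[2]=3
Ev 10: PC=3 idx=0 pred=N actual=T -> ctr[0]=1
Ev 11: PC=2 idx=2 pred=T actual=T -> ctr[2]=3
Ev 12: PC=2 idx=2 pred=T actual=T -> ctr[2]=3
Ev 13: PC=3 idx=0 pred=N actual=T -> ctr[0]=2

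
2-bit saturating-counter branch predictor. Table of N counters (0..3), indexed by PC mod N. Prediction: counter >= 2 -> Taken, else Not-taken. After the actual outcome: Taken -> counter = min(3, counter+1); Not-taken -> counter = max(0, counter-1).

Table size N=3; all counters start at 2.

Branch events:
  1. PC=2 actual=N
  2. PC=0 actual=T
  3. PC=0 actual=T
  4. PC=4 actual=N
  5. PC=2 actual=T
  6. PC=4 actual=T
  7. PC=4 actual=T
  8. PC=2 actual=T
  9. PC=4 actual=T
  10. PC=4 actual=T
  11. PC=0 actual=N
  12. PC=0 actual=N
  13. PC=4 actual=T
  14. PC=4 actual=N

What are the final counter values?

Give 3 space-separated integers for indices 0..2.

Ev 1: PC=2 idx=2 pred=T actual=N -> ctr[2]=1
Ev 2: PC=0 idx=0 pred=T actual=T -> ctr[0]=3
Ev 3: PC=0 idx=0 pred=T actual=T -> ctr[0]=3
Ev 4: PC=4 idx=1 pred=T actual=N -> ctr[1]=1
Ev 5: PC=2 idx=2 pred=N actual=T -> ctr[2]=2
Ev 6: PC=4 idx=1 pred=N actual=T -> ctr[1]=2
Ev 7: PC=4 idx=1 pred=T actual=T -> ctr[1]=3
Ev 8: PC=2 idx=2 pred=T actual=T -> ctr[2]=3
Ev 9: PC=4 idx=1 pred=T actual=T -> ctr[1]=3
Ev 10: PC=4 idx=1 pred=T actual=T -> ctr[1]=3
Ev 11: PC=0 idx=0 pred=T actual=N -> ctr[0]=2
Ev 12: PC=0 idx=0 pred=T actual=N -> ctr[0]=1
Ev 13: PC=4 idx=1 pred=T actual=T -> ctr[1]=3
Ev 14: PC=4 idx=1 pred=T actual=N -> ctr[1]=2

Answer: 1 2 3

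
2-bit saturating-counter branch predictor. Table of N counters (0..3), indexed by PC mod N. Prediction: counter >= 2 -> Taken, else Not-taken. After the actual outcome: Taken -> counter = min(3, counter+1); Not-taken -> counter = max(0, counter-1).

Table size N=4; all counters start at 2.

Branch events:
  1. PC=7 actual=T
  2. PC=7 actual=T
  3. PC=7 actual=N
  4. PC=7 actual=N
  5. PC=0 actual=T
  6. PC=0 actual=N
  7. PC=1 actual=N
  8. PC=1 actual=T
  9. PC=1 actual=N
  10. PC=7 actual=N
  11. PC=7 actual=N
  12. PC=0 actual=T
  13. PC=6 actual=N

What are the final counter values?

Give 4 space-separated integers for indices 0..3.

Answer: 3 1 1 0

Derivation:
Ev 1: PC=7 idx=3 pred=T actual=T -> ctr[3]=3
Ev 2: PC=7 idx=3 pred=T actual=T -> ctr[3]=3
Ev 3: PC=7 idx=3 pred=T actual=N -> ctr[3]=2
Ev 4: PC=7 idx=3 pred=T actual=N -> ctr[3]=1
Ev 5: PC=0 idx=0 pred=T actual=T -> ctr[0]=3
Ev 6: PC=0 idx=0 pred=T actual=N -> ctr[0]=2
Ev 7: PC=1 idx=1 pred=T actual=N -> ctr[1]=1
Ev 8: PC=1 idx=1 pred=N actual=T -> ctr[1]=2
Ev 9: PC=1 idx=1 pred=T actual=N -> ctr[1]=1
Ev 10: PC=7 idx=3 pred=N actual=N -> ctr[3]=0
Ev 11: PC=7 idx=3 pred=N actual=N -> ctr[3]=0
Ev 12: PC=0 idx=0 pred=T actual=T -> ctr[0]=3
Ev 13: PC=6 idx=2 pred=T actual=N -> ctr[2]=1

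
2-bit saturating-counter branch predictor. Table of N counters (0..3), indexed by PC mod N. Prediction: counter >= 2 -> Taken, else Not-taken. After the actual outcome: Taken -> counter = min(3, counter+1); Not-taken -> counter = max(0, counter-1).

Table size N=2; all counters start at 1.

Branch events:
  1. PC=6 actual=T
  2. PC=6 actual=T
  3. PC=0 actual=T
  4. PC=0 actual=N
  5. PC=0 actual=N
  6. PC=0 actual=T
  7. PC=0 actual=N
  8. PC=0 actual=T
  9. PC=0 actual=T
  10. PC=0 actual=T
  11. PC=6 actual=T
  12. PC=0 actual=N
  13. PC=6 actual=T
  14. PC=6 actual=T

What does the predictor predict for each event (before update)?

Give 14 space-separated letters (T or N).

Ev 1: PC=6 idx=0 pred=N actual=T -> ctr[0]=2
Ev 2: PC=6 idx=0 pred=T actual=T -> ctr[0]=3
Ev 3: PC=0 idx=0 pred=T actual=T -> ctr[0]=3
Ev 4: PC=0 idx=0 pred=T actual=N -> ctr[0]=2
Ev 5: PC=0 idx=0 pred=T actual=N -> ctr[0]=1
Ev 6: PC=0 idx=0 pred=N actual=T -> ctr[0]=2
Ev 7: PC=0 idx=0 pred=T actual=N -> ctr[0]=1
Ev 8: PC=0 idx=0 pred=N actual=T -> ctr[0]=2
Ev 9: PC=0 idx=0 pred=T actual=T -> ctr[0]=3
Ev 10: PC=0 idx=0 pred=T actual=T -> ctr[0]=3
Ev 11: PC=6 idx=0 pred=T actual=T -> ctr[0]=3
Ev 12: PC=0 idx=0 pred=T actual=N -> ctr[0]=2
Ev 13: PC=6 idx=0 pred=T actual=T -> ctr[0]=3
Ev 14: PC=6 idx=0 pred=T actual=T -> ctr[0]=3

Answer: N T T T T N T N T T T T T T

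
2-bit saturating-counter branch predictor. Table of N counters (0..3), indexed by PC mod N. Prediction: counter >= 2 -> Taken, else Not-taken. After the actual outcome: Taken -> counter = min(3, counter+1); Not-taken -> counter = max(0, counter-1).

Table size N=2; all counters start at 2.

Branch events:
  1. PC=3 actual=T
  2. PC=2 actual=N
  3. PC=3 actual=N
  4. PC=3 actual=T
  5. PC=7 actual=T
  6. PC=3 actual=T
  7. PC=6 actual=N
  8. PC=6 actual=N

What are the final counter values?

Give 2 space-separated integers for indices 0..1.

Ev 1: PC=3 idx=1 pred=T actual=T -> ctr[1]=3
Ev 2: PC=2 idx=0 pred=T actual=N -> ctr[0]=1
Ev 3: PC=3 idx=1 pred=T actual=N -> ctr[1]=2
Ev 4: PC=3 idx=1 pred=T actual=T -> ctr[1]=3
Ev 5: PC=7 idx=1 pred=T actual=T -> ctr[1]=3
Ev 6: PC=3 idx=1 pred=T actual=T -> ctr[1]=3
Ev 7: PC=6 idx=0 pred=N actual=N -> ctr[0]=0
Ev 8: PC=6 idx=0 pred=N actual=N -> ctr[0]=0

Answer: 0 3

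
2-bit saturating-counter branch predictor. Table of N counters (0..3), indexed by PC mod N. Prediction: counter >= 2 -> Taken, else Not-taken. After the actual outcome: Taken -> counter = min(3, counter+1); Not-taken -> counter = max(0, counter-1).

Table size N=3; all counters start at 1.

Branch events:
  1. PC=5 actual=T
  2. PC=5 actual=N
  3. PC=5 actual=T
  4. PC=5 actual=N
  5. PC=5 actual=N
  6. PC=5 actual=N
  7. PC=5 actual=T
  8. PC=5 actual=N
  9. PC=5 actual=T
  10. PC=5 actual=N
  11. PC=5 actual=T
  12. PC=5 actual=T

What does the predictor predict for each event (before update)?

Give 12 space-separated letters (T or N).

Answer: N T N T N N N N N N N N

Derivation:
Ev 1: PC=5 idx=2 pred=N actual=T -> ctr[2]=2
Ev 2: PC=5 idx=2 pred=T actual=N -> ctr[2]=1
Ev 3: PC=5 idx=2 pred=N actual=T -> ctr[2]=2
Ev 4: PC=5 idx=2 pred=T actual=N -> ctr[2]=1
Ev 5: PC=5 idx=2 pred=N actual=N -> ctr[2]=0
Ev 6: PC=5 idx=2 pred=N actual=N -> ctr[2]=0
Ev 7: PC=5 idx=2 pred=N actual=T -> ctr[2]=1
Ev 8: PC=5 idx=2 pred=N actual=N -> ctr[2]=0
Ev 9: PC=5 idx=2 pred=N actual=T -> ctr[2]=1
Ev 10: PC=5 idx=2 pred=N actual=N -> ctr[2]=0
Ev 11: PC=5 idx=2 pred=N actual=T -> ctr[2]=1
Ev 12: PC=5 idx=2 pred=N actual=T -> ctr[2]=2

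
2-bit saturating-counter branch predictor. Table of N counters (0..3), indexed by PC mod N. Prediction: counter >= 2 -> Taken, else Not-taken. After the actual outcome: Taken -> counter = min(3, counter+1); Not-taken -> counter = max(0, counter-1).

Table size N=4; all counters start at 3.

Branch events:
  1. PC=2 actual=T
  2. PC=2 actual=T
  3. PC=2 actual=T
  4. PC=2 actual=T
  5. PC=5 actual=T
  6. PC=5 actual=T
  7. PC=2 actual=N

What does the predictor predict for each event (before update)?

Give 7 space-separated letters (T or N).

Answer: T T T T T T T

Derivation:
Ev 1: PC=2 idx=2 pred=T actual=T -> ctr[2]=3
Ev 2: PC=2 idx=2 pred=T actual=T -> ctr[2]=3
Ev 3: PC=2 idx=2 pred=T actual=T -> ctr[2]=3
Ev 4: PC=2 idx=2 pred=T actual=T -> ctr[2]=3
Ev 5: PC=5 idx=1 pred=T actual=T -> ctr[1]=3
Ev 6: PC=5 idx=1 pred=T actual=T -> ctr[1]=3
Ev 7: PC=2 idx=2 pred=T actual=N -> ctr[2]=2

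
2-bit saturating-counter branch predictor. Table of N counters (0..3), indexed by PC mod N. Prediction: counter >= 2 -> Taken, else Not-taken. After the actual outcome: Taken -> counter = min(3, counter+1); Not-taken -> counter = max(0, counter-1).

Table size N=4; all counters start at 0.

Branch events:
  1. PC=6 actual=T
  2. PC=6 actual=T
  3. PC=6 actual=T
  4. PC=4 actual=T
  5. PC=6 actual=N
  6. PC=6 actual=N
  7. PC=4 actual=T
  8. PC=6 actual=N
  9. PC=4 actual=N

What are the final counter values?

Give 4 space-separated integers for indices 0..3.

Answer: 1 0 0 0

Derivation:
Ev 1: PC=6 idx=2 pred=N actual=T -> ctr[2]=1
Ev 2: PC=6 idx=2 pred=N actual=T -> ctr[2]=2
Ev 3: PC=6 idx=2 pred=T actual=T -> ctr[2]=3
Ev 4: PC=4 idx=0 pred=N actual=T -> ctr[0]=1
Ev 5: PC=6 idx=2 pred=T actual=N -> ctr[2]=2
Ev 6: PC=6 idx=2 pred=T actual=N -> ctr[2]=1
Ev 7: PC=4 idx=0 pred=N actual=T -> ctr[0]=2
Ev 8: PC=6 idx=2 pred=N actual=N -> ctr[2]=0
Ev 9: PC=4 idx=0 pred=T actual=N -> ctr[0]=1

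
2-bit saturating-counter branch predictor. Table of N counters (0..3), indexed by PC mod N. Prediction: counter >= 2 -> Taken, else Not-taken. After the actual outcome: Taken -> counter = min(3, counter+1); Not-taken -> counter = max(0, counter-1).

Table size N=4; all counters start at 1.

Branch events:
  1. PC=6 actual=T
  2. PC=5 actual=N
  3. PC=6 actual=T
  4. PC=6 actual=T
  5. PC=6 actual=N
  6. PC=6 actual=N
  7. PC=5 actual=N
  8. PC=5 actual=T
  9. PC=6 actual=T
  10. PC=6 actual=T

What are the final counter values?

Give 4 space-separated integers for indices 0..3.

Ev 1: PC=6 idx=2 pred=N actual=T -> ctr[2]=2
Ev 2: PC=5 idx=1 pred=N actual=N -> ctr[1]=0
Ev 3: PC=6 idx=2 pred=T actual=T -> ctr[2]=3
Ev 4: PC=6 idx=2 pred=T actual=T -> ctr[2]=3
Ev 5: PC=6 idx=2 pred=T actual=N -> ctr[2]=2
Ev 6: PC=6 idx=2 pred=T actual=N -> ctr[2]=1
Ev 7: PC=5 idx=1 pred=N actual=N -> ctr[1]=0
Ev 8: PC=5 idx=1 pred=N actual=T -> ctr[1]=1
Ev 9: PC=6 idx=2 pred=N actual=T -> ctr[2]=2
Ev 10: PC=6 idx=2 pred=T actual=T -> ctr[2]=3

Answer: 1 1 3 1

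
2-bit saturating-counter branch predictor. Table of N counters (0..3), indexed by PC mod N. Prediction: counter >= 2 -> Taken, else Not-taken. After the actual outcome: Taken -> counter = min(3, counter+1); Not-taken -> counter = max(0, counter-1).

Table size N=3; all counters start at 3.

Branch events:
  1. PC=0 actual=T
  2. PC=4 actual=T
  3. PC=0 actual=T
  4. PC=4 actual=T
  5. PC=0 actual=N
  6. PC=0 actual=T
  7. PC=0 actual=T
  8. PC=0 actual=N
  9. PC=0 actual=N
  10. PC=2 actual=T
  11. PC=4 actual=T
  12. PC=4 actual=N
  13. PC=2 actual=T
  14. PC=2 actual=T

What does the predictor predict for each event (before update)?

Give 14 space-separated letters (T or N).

Answer: T T T T T T T T T T T T T T

Derivation:
Ev 1: PC=0 idx=0 pred=T actual=T -> ctr[0]=3
Ev 2: PC=4 idx=1 pred=T actual=T -> ctr[1]=3
Ev 3: PC=0 idx=0 pred=T actual=T -> ctr[0]=3
Ev 4: PC=4 idx=1 pred=T actual=T -> ctr[1]=3
Ev 5: PC=0 idx=0 pred=T actual=N -> ctr[0]=2
Ev 6: PC=0 idx=0 pred=T actual=T -> ctr[0]=3
Ev 7: PC=0 idx=0 pred=T actual=T -> ctr[0]=3
Ev 8: PC=0 idx=0 pred=T actual=N -> ctr[0]=2
Ev 9: PC=0 idx=0 pred=T actual=N -> ctr[0]=1
Ev 10: PC=2 idx=2 pred=T actual=T -> ctr[2]=3
Ev 11: PC=4 idx=1 pred=T actual=T -> ctr[1]=3
Ev 12: PC=4 idx=1 pred=T actual=N -> ctr[1]=2
Ev 13: PC=2 idx=2 pred=T actual=T -> ctr[2]=3
Ev 14: PC=2 idx=2 pred=T actual=T -> ctr[2]=3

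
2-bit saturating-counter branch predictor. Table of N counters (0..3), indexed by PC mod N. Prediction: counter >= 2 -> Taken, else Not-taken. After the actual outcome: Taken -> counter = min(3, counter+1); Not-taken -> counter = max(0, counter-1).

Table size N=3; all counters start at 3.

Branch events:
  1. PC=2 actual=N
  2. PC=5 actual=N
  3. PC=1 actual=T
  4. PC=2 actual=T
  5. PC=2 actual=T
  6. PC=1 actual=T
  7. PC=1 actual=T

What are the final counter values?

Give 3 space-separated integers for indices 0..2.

Ev 1: PC=2 idx=2 pred=T actual=N -> ctr[2]=2
Ev 2: PC=5 idx=2 pred=T actual=N -> ctr[2]=1
Ev 3: PC=1 idx=1 pred=T actual=T -> ctr[1]=3
Ev 4: PC=2 idx=2 pred=N actual=T -> ctr[2]=2
Ev 5: PC=2 idx=2 pred=T actual=T -> ctr[2]=3
Ev 6: PC=1 idx=1 pred=T actual=T -> ctr[1]=3
Ev 7: PC=1 idx=1 pred=T actual=T -> ctr[1]=3

Answer: 3 3 3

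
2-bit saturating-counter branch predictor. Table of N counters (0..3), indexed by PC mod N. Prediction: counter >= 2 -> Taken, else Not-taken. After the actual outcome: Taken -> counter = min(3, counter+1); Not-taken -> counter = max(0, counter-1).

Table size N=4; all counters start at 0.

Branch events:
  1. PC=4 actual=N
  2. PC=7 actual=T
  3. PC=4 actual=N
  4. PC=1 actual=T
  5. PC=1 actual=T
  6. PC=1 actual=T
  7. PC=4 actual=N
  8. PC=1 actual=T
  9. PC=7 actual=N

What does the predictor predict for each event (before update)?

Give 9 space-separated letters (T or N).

Ev 1: PC=4 idx=0 pred=N actual=N -> ctr[0]=0
Ev 2: PC=7 idx=3 pred=N actual=T -> ctr[3]=1
Ev 3: PC=4 idx=0 pred=N actual=N -> ctr[0]=0
Ev 4: PC=1 idx=1 pred=N actual=T -> ctr[1]=1
Ev 5: PC=1 idx=1 pred=N actual=T -> ctr[1]=2
Ev 6: PC=1 idx=1 pred=T actual=T -> ctr[1]=3
Ev 7: PC=4 idx=0 pred=N actual=N -> ctr[0]=0
Ev 8: PC=1 idx=1 pred=T actual=T -> ctr[1]=3
Ev 9: PC=7 idx=3 pred=N actual=N -> ctr[3]=0

Answer: N N N N N T N T N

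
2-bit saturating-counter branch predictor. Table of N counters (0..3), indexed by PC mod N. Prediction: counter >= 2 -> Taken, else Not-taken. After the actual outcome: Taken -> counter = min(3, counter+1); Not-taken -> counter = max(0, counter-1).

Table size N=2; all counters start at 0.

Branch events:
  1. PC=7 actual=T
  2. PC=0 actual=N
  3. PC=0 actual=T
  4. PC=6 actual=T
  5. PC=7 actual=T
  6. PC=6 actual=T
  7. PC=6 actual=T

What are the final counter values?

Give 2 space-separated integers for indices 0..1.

Answer: 3 2

Derivation:
Ev 1: PC=7 idx=1 pred=N actual=T -> ctr[1]=1
Ev 2: PC=0 idx=0 pred=N actual=N -> ctr[0]=0
Ev 3: PC=0 idx=0 pred=N actual=T -> ctr[0]=1
Ev 4: PC=6 idx=0 pred=N actual=T -> ctr[0]=2
Ev 5: PC=7 idx=1 pred=N actual=T -> ctr[1]=2
Ev 6: PC=6 idx=0 pred=T actual=T -> ctr[0]=3
Ev 7: PC=6 idx=0 pred=T actual=T -> ctr[0]=3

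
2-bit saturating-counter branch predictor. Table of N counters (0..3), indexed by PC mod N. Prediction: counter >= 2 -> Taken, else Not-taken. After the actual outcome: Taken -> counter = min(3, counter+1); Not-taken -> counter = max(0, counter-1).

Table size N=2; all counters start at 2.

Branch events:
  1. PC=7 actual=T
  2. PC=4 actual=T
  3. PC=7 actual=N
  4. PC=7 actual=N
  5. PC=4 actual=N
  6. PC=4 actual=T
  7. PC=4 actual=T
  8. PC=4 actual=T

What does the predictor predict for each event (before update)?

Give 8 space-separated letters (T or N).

Ev 1: PC=7 idx=1 pred=T actual=T -> ctr[1]=3
Ev 2: PC=4 idx=0 pred=T actual=T -> ctr[0]=3
Ev 3: PC=7 idx=1 pred=T actual=N -> ctr[1]=2
Ev 4: PC=7 idx=1 pred=T actual=N -> ctr[1]=1
Ev 5: PC=4 idx=0 pred=T actual=N -> ctr[0]=2
Ev 6: PC=4 idx=0 pred=T actual=T -> ctr[0]=3
Ev 7: PC=4 idx=0 pred=T actual=T -> ctr[0]=3
Ev 8: PC=4 idx=0 pred=T actual=T -> ctr[0]=3

Answer: T T T T T T T T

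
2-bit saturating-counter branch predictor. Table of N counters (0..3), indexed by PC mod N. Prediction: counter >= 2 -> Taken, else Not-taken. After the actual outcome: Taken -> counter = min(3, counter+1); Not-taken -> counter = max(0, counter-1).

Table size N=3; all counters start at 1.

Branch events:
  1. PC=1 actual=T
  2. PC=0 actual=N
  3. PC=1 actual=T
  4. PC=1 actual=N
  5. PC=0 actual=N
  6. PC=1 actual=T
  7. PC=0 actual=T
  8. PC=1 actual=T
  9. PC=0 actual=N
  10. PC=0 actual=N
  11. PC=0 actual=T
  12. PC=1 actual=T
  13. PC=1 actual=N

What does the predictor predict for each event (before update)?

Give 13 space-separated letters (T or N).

Ev 1: PC=1 idx=1 pred=N actual=T -> ctr[1]=2
Ev 2: PC=0 idx=0 pred=N actual=N -> ctr[0]=0
Ev 3: PC=1 idx=1 pred=T actual=T -> ctr[1]=3
Ev 4: PC=1 idx=1 pred=T actual=N -> ctr[1]=2
Ev 5: PC=0 idx=0 pred=N actual=N -> ctr[0]=0
Ev 6: PC=1 idx=1 pred=T actual=T -> ctr[1]=3
Ev 7: PC=0 idx=0 pred=N actual=T -> ctr[0]=1
Ev 8: PC=1 idx=1 pred=T actual=T -> ctr[1]=3
Ev 9: PC=0 idx=0 pred=N actual=N -> ctr[0]=0
Ev 10: PC=0 idx=0 pred=N actual=N -> ctr[0]=0
Ev 11: PC=0 idx=0 pred=N actual=T -> ctr[0]=1
Ev 12: PC=1 idx=1 pred=T actual=T -> ctr[1]=3
Ev 13: PC=1 idx=1 pred=T actual=N -> ctr[1]=2

Answer: N N T T N T N T N N N T T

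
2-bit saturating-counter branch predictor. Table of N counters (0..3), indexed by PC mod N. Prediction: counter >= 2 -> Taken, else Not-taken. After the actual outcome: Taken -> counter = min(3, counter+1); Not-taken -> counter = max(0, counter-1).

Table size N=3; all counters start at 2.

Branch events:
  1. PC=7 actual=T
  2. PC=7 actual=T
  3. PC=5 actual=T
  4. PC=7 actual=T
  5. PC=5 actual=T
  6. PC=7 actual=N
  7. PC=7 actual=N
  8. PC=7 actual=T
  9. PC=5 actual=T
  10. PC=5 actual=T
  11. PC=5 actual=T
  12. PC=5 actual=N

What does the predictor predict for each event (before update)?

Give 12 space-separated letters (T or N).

Ev 1: PC=7 idx=1 pred=T actual=T -> ctr[1]=3
Ev 2: PC=7 idx=1 pred=T actual=T -> ctr[1]=3
Ev 3: PC=5 idx=2 pred=T actual=T -> ctr[2]=3
Ev 4: PC=7 idx=1 pred=T actual=T -> ctr[1]=3
Ev 5: PC=5 idx=2 pred=T actual=T -> ctr[2]=3
Ev 6: PC=7 idx=1 pred=T actual=N -> ctr[1]=2
Ev 7: PC=7 idx=1 pred=T actual=N -> ctr[1]=1
Ev 8: PC=7 idx=1 pred=N actual=T -> ctr[1]=2
Ev 9: PC=5 idx=2 pred=T actual=T -> ctr[2]=3
Ev 10: PC=5 idx=2 pred=T actual=T -> ctr[2]=3
Ev 11: PC=5 idx=2 pred=T actual=T -> ctr[2]=3
Ev 12: PC=5 idx=2 pred=T actual=N -> ctr[2]=2

Answer: T T T T T T T N T T T T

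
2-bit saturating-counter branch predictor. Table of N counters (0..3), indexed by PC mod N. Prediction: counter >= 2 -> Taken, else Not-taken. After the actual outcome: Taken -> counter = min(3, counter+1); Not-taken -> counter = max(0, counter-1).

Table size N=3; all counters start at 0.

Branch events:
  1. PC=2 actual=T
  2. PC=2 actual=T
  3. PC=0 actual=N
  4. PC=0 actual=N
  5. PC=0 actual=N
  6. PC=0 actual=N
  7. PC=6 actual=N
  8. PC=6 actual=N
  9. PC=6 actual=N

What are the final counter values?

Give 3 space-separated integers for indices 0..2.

Ev 1: PC=2 idx=2 pred=N actual=T -> ctr[2]=1
Ev 2: PC=2 idx=2 pred=N actual=T -> ctr[2]=2
Ev 3: PC=0 idx=0 pred=N actual=N -> ctr[0]=0
Ev 4: PC=0 idx=0 pred=N actual=N -> ctr[0]=0
Ev 5: PC=0 idx=0 pred=N actual=N -> ctr[0]=0
Ev 6: PC=0 idx=0 pred=N actual=N -> ctr[0]=0
Ev 7: PC=6 idx=0 pred=N actual=N -> ctr[0]=0
Ev 8: PC=6 idx=0 pred=N actual=N -> ctr[0]=0
Ev 9: PC=6 idx=0 pred=N actual=N -> ctr[0]=0

Answer: 0 0 2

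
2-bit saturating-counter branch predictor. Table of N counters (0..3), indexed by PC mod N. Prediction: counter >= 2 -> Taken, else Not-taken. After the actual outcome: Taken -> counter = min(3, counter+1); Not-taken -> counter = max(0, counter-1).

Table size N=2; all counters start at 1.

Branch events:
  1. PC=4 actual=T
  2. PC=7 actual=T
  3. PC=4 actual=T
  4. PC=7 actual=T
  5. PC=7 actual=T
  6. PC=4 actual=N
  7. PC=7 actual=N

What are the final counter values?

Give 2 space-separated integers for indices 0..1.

Ev 1: PC=4 idx=0 pred=N actual=T -> ctr[0]=2
Ev 2: PC=7 idx=1 pred=N actual=T -> ctr[1]=2
Ev 3: PC=4 idx=0 pred=T actual=T -> ctr[0]=3
Ev 4: PC=7 idx=1 pred=T actual=T -> ctr[1]=3
Ev 5: PC=7 idx=1 pred=T actual=T -> ctr[1]=3
Ev 6: PC=4 idx=0 pred=T actual=N -> ctr[0]=2
Ev 7: PC=7 idx=1 pred=T actual=N -> ctr[1]=2

Answer: 2 2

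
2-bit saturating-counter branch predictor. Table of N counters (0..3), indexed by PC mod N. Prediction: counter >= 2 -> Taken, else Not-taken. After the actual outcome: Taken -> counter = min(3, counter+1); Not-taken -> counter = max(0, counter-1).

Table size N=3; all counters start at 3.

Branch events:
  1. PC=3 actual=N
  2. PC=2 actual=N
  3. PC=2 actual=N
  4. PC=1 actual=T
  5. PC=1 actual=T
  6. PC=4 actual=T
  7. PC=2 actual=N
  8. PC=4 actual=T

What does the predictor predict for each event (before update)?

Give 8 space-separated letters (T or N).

Ev 1: PC=3 idx=0 pred=T actual=N -> ctr[0]=2
Ev 2: PC=2 idx=2 pred=T actual=N -> ctr[2]=2
Ev 3: PC=2 idx=2 pred=T actual=N -> ctr[2]=1
Ev 4: PC=1 idx=1 pred=T actual=T -> ctr[1]=3
Ev 5: PC=1 idx=1 pred=T actual=T -> ctr[1]=3
Ev 6: PC=4 idx=1 pred=T actual=T -> ctr[1]=3
Ev 7: PC=2 idx=2 pred=N actual=N -> ctr[2]=0
Ev 8: PC=4 idx=1 pred=T actual=T -> ctr[1]=3

Answer: T T T T T T N T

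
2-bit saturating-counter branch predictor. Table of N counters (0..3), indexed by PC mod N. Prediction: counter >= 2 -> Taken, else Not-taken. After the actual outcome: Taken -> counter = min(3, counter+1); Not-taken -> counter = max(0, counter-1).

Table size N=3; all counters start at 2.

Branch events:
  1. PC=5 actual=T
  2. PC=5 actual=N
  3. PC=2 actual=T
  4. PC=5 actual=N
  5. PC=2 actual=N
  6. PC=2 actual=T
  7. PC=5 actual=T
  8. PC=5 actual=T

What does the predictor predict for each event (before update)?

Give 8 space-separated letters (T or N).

Ev 1: PC=5 idx=2 pred=T actual=T -> ctr[2]=3
Ev 2: PC=5 idx=2 pred=T actual=N -> ctr[2]=2
Ev 3: PC=2 idx=2 pred=T actual=T -> ctr[2]=3
Ev 4: PC=5 idx=2 pred=T actual=N -> ctr[2]=2
Ev 5: PC=2 idx=2 pred=T actual=N -> ctr[2]=1
Ev 6: PC=2 idx=2 pred=N actual=T -> ctr[2]=2
Ev 7: PC=5 idx=2 pred=T actual=T -> ctr[2]=3
Ev 8: PC=5 idx=2 pred=T actual=T -> ctr[2]=3

Answer: T T T T T N T T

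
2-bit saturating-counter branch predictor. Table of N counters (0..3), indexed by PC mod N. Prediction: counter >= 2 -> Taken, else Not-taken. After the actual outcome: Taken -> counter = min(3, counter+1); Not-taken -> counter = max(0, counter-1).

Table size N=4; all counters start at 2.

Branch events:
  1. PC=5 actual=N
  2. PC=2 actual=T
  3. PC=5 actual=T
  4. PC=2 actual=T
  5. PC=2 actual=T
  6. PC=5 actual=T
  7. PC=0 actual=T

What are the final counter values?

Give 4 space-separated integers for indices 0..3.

Answer: 3 3 3 2

Derivation:
Ev 1: PC=5 idx=1 pred=T actual=N -> ctr[1]=1
Ev 2: PC=2 idx=2 pred=T actual=T -> ctr[2]=3
Ev 3: PC=5 idx=1 pred=N actual=T -> ctr[1]=2
Ev 4: PC=2 idx=2 pred=T actual=T -> ctr[2]=3
Ev 5: PC=2 idx=2 pred=T actual=T -> ctr[2]=3
Ev 6: PC=5 idx=1 pred=T actual=T -> ctr[1]=3
Ev 7: PC=0 idx=0 pred=T actual=T -> ctr[0]=3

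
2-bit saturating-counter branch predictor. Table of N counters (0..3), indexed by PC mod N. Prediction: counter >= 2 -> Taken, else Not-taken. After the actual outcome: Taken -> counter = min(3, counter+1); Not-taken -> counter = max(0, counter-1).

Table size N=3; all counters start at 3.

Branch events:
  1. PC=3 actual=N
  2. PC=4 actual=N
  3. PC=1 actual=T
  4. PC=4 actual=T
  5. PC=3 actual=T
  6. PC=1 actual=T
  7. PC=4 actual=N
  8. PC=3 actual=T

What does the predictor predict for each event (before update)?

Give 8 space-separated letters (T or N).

Ev 1: PC=3 idx=0 pred=T actual=N -> ctr[0]=2
Ev 2: PC=4 idx=1 pred=T actual=N -> ctr[1]=2
Ev 3: PC=1 idx=1 pred=T actual=T -> ctr[1]=3
Ev 4: PC=4 idx=1 pred=T actual=T -> ctr[1]=3
Ev 5: PC=3 idx=0 pred=T actual=T -> ctr[0]=3
Ev 6: PC=1 idx=1 pred=T actual=T -> ctr[1]=3
Ev 7: PC=4 idx=1 pred=T actual=N -> ctr[1]=2
Ev 8: PC=3 idx=0 pred=T actual=T -> ctr[0]=3

Answer: T T T T T T T T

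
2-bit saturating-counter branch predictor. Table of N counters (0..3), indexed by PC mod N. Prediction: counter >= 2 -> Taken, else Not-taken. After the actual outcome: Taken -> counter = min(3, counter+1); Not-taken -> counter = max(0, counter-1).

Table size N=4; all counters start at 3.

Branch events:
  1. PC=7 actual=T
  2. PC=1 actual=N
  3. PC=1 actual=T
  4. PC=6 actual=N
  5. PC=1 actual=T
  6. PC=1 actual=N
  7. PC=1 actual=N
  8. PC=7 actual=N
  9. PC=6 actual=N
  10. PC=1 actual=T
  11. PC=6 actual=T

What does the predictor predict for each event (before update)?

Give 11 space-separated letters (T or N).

Ev 1: PC=7 idx=3 pred=T actual=T -> ctr[3]=3
Ev 2: PC=1 idx=1 pred=T actual=N -> ctr[1]=2
Ev 3: PC=1 idx=1 pred=T actual=T -> ctr[1]=3
Ev 4: PC=6 idx=2 pred=T actual=N -> ctr[2]=2
Ev 5: PC=1 idx=1 pred=T actual=T -> ctr[1]=3
Ev 6: PC=1 idx=1 pred=T actual=N -> ctr[1]=2
Ev 7: PC=1 idx=1 pred=T actual=N -> ctr[1]=1
Ev 8: PC=7 idx=3 pred=T actual=N -> ctr[3]=2
Ev 9: PC=6 idx=2 pred=T actual=N -> ctr[2]=1
Ev 10: PC=1 idx=1 pred=N actual=T -> ctr[1]=2
Ev 11: PC=6 idx=2 pred=N actual=T -> ctr[2]=2

Answer: T T T T T T T T T N N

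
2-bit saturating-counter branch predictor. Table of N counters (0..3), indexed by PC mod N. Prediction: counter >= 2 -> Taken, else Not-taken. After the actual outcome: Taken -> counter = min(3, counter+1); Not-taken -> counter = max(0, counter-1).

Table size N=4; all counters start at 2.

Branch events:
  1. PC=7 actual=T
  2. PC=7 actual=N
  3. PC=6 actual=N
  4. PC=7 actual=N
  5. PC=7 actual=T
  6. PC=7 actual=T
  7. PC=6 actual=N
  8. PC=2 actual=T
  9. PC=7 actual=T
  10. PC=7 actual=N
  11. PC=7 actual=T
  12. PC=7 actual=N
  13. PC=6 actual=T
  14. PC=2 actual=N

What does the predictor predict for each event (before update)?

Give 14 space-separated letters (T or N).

Answer: T T T T N T N N T T T T N T

Derivation:
Ev 1: PC=7 idx=3 pred=T actual=T -> ctr[3]=3
Ev 2: PC=7 idx=3 pred=T actual=N -> ctr[3]=2
Ev 3: PC=6 idx=2 pred=T actual=N -> ctr[2]=1
Ev 4: PC=7 idx=3 pred=T actual=N -> ctr[3]=1
Ev 5: PC=7 idx=3 pred=N actual=T -> ctr[3]=2
Ev 6: PC=7 idx=3 pred=T actual=T -> ctr[3]=3
Ev 7: PC=6 idx=2 pred=N actual=N -> ctr[2]=0
Ev 8: PC=2 idx=2 pred=N actual=T -> ctr[2]=1
Ev 9: PC=7 idx=3 pred=T actual=T -> ctr[3]=3
Ev 10: PC=7 idx=3 pred=T actual=N -> ctr[3]=2
Ev 11: PC=7 idx=3 pred=T actual=T -> ctr[3]=3
Ev 12: PC=7 idx=3 pred=T actual=N -> ctr[3]=2
Ev 13: PC=6 idx=2 pred=N actual=T -> ctr[2]=2
Ev 14: PC=2 idx=2 pred=T actual=N -> ctr[2]=1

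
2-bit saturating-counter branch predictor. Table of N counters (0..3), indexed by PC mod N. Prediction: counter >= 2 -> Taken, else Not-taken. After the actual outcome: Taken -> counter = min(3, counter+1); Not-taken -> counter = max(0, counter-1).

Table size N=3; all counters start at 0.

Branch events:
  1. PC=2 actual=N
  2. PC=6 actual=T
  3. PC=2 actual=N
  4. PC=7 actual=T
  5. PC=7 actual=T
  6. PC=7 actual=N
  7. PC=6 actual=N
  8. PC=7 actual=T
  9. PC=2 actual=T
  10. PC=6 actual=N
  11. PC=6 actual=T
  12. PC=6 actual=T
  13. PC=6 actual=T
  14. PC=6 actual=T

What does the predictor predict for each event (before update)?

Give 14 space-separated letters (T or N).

Answer: N N N N N T N N N N N N T T

Derivation:
Ev 1: PC=2 idx=2 pred=N actual=N -> ctr[2]=0
Ev 2: PC=6 idx=0 pred=N actual=T -> ctr[0]=1
Ev 3: PC=2 idx=2 pred=N actual=N -> ctr[2]=0
Ev 4: PC=7 idx=1 pred=N actual=T -> ctr[1]=1
Ev 5: PC=7 idx=1 pred=N actual=T -> ctr[1]=2
Ev 6: PC=7 idx=1 pred=T actual=N -> ctr[1]=1
Ev 7: PC=6 idx=0 pred=N actual=N -> ctr[0]=0
Ev 8: PC=7 idx=1 pred=N actual=T -> ctr[1]=2
Ev 9: PC=2 idx=2 pred=N actual=T -> ctr[2]=1
Ev 10: PC=6 idx=0 pred=N actual=N -> ctr[0]=0
Ev 11: PC=6 idx=0 pred=N actual=T -> ctr[0]=1
Ev 12: PC=6 idx=0 pred=N actual=T -> ctr[0]=2
Ev 13: PC=6 idx=0 pred=T actual=T -> ctr[0]=3
Ev 14: PC=6 idx=0 pred=T actual=T -> ctr[0]=3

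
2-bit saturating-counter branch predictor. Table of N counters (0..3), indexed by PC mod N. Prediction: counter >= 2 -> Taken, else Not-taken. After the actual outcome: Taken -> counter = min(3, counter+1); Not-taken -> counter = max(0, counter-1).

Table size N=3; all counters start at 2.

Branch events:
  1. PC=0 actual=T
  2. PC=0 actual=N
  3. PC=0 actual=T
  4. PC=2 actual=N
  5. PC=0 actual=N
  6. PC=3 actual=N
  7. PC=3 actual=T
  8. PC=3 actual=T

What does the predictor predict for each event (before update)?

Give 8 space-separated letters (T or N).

Answer: T T T T T T N T

Derivation:
Ev 1: PC=0 idx=0 pred=T actual=T -> ctr[0]=3
Ev 2: PC=0 idx=0 pred=T actual=N -> ctr[0]=2
Ev 3: PC=0 idx=0 pred=T actual=T -> ctr[0]=3
Ev 4: PC=2 idx=2 pred=T actual=N -> ctr[2]=1
Ev 5: PC=0 idx=0 pred=T actual=N -> ctr[0]=2
Ev 6: PC=3 idx=0 pred=T actual=N -> ctr[0]=1
Ev 7: PC=3 idx=0 pred=N actual=T -> ctr[0]=2
Ev 8: PC=3 idx=0 pred=T actual=T -> ctr[0]=3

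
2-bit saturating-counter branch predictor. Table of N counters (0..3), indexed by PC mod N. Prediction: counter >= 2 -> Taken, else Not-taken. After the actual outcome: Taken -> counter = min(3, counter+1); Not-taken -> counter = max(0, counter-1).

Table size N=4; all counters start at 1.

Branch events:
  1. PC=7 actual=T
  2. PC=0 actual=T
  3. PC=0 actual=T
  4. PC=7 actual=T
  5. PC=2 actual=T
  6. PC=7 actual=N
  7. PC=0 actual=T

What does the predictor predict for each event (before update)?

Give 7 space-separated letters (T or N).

Answer: N N T T N T T

Derivation:
Ev 1: PC=7 idx=3 pred=N actual=T -> ctr[3]=2
Ev 2: PC=0 idx=0 pred=N actual=T -> ctr[0]=2
Ev 3: PC=0 idx=0 pred=T actual=T -> ctr[0]=3
Ev 4: PC=7 idx=3 pred=T actual=T -> ctr[3]=3
Ev 5: PC=2 idx=2 pred=N actual=T -> ctr[2]=2
Ev 6: PC=7 idx=3 pred=T actual=N -> ctr[3]=2
Ev 7: PC=0 idx=0 pred=T actual=T -> ctr[0]=3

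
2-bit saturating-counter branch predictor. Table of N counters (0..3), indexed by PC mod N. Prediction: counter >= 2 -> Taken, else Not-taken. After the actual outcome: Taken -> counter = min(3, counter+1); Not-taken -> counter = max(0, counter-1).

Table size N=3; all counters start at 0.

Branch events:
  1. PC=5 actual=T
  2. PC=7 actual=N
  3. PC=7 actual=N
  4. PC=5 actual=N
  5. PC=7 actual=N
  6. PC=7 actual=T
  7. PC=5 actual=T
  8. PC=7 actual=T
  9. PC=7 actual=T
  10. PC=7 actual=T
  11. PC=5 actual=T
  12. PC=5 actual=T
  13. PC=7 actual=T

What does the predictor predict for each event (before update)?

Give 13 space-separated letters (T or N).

Ev 1: PC=5 idx=2 pred=N actual=T -> ctr[2]=1
Ev 2: PC=7 idx=1 pred=N actual=N -> ctr[1]=0
Ev 3: PC=7 idx=1 pred=N actual=N -> ctr[1]=0
Ev 4: PC=5 idx=2 pred=N actual=N -> ctr[2]=0
Ev 5: PC=7 idx=1 pred=N actual=N -> ctr[1]=0
Ev 6: PC=7 idx=1 pred=N actual=T -> ctr[1]=1
Ev 7: PC=5 idx=2 pred=N actual=T -> ctr[2]=1
Ev 8: PC=7 idx=1 pred=N actual=T -> ctr[1]=2
Ev 9: PC=7 idx=1 pred=T actual=T -> ctr[1]=3
Ev 10: PC=7 idx=1 pred=T actual=T -> ctr[1]=3
Ev 11: PC=5 idx=2 pred=N actual=T -> ctr[2]=2
Ev 12: PC=5 idx=2 pred=T actual=T -> ctr[2]=3
Ev 13: PC=7 idx=1 pred=T actual=T -> ctr[1]=3

Answer: N N N N N N N N T T N T T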